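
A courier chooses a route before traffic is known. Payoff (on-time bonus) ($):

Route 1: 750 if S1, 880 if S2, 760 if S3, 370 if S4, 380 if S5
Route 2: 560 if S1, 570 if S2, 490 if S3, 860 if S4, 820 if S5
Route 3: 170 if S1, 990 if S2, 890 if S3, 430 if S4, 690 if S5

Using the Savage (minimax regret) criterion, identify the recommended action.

Route 2

Column bests: S1=750, S2=990, S3=890, S4=860, S5=820.
Route 1 regrets: 0, 110, 130, 490, 440 → max 490
Route 2 regrets: 190, 420, 400, 0, 0 → max 420
Route 3 regrets: 580, 0, 0, 430, 130 → max 580
Smallest max regret = 420 → Route 2.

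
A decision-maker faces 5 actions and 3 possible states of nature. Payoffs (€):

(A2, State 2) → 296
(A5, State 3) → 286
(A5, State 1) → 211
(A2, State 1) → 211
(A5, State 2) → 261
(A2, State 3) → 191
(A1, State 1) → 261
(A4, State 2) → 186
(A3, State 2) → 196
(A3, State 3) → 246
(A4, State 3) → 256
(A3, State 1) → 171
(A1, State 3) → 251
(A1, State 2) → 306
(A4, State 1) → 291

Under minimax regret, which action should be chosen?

A1

Column bests: State 1=291, State 2=306, State 3=286.
A1 regrets: 30, 0, 35 → max 35
A2 regrets: 80, 10, 95 → max 95
A3 regrets: 120, 110, 40 → max 120
A4 regrets: 0, 120, 30 → max 120
A5 regrets: 80, 45, 0 → max 80
Smallest max regret = 35 → A1.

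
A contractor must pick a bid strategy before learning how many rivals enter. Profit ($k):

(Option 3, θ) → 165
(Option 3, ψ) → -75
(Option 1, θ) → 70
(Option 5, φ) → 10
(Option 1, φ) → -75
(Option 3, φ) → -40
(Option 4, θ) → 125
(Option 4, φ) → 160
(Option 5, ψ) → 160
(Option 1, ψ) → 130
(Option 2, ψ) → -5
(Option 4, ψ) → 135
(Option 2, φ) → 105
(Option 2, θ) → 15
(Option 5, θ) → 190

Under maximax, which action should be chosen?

Option 5

Row maxima: Option 1=130, Option 2=105, Option 3=165, Option 4=160, Option 5=190
Best best-case = 190 → Option 5.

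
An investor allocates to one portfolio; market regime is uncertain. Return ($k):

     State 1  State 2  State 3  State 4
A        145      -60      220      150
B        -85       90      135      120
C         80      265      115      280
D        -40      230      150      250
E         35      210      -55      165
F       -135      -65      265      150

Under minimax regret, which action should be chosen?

C

Column bests: State 1=145, State 2=265, State 3=265, State 4=280.
A regrets: 0, 325, 45, 130 → max 325
B regrets: 230, 175, 130, 160 → max 230
C regrets: 65, 0, 150, 0 → max 150
D regrets: 185, 35, 115, 30 → max 185
E regrets: 110, 55, 320, 115 → max 320
F regrets: 280, 330, 0, 130 → max 330
Smallest max regret = 150 → C.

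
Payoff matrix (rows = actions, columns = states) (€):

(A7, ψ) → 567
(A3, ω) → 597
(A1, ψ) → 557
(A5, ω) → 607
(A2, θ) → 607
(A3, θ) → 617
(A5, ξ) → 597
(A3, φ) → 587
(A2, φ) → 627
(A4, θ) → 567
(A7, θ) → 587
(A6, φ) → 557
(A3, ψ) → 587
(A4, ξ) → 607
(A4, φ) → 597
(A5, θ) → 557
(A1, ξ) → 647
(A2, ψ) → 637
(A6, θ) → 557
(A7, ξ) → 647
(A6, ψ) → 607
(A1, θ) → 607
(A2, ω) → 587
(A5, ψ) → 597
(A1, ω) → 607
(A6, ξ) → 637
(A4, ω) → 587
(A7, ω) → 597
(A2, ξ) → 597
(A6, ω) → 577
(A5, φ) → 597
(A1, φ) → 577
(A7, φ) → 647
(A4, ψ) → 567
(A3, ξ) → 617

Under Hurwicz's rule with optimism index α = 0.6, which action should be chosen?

A2

A1: 0.6·647 + 0.4·557 = 611
A2: 0.6·637 + 0.4·587 = 617
A3: 0.6·617 + 0.4·587 = 605
A4: 0.6·607 + 0.4·567 = 591
A5: 0.6·607 + 0.4·557 = 587
A6: 0.6·637 + 0.4·557 = 605
A7: 0.6·647 + 0.4·567 = 615
Highest Hurwicz score = 617 → A2.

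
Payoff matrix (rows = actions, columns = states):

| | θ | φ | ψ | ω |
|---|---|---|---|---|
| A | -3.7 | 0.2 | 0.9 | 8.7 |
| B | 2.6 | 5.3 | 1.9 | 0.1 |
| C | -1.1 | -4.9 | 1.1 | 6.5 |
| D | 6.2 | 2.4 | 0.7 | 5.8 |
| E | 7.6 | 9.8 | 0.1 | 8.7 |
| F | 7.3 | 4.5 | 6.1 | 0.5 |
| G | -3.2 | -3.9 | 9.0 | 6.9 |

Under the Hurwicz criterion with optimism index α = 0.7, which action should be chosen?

E

A: 0.7·8.7 + 0.3·(-3.7) = 4.98
B: 0.7·5.3 + 0.3·0.1 = 3.74
C: 0.7·6.5 + 0.3·(-4.9) = 3.08
D: 0.7·6.2 + 0.3·0.7 = 4.55
E: 0.7·9.8 + 0.3·0.1 = 6.89
F: 0.7·7.3 + 0.3·0.5 = 5.26
G: 0.7·9.0 + 0.3·(-3.9) = 5.13
Highest Hurwicz score = 6.89 → E.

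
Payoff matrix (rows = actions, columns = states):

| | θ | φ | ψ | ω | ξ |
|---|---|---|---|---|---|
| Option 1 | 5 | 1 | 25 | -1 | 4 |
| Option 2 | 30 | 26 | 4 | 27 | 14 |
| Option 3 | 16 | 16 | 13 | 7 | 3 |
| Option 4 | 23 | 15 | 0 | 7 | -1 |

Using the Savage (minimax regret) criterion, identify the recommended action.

Option 3

Column bests: θ=30, φ=26, ψ=25, ω=27, ξ=14.
Option 1 regrets: 25, 25, 0, 28, 10 → max 28
Option 2 regrets: 0, 0, 21, 0, 0 → max 21
Option 3 regrets: 14, 10, 12, 20, 11 → max 20
Option 4 regrets: 7, 11, 25, 20, 15 → max 25
Smallest max regret = 20 → Option 3.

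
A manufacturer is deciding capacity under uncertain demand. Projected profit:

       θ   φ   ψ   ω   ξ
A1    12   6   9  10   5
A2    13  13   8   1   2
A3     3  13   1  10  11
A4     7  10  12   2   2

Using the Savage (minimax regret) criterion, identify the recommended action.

A1

Column bests: θ=13, φ=13, ψ=12, ω=10, ξ=11.
A1 regrets: 1, 7, 3, 0, 6 → max 7
A2 regrets: 0, 0, 4, 9, 9 → max 9
A3 regrets: 10, 0, 11, 0, 0 → max 11
A4 regrets: 6, 3, 0, 8, 9 → max 9
Smallest max regret = 7 → A1.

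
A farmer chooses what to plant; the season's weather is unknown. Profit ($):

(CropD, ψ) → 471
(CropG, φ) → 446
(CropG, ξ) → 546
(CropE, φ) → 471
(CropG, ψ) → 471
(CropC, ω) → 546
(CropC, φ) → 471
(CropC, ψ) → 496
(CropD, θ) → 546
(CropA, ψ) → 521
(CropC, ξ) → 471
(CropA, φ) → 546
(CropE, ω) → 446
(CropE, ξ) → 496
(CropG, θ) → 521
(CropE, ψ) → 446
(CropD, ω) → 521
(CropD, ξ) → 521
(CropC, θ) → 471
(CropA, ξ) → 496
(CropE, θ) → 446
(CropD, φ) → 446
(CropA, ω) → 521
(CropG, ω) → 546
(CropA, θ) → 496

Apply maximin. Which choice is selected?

Row minima: CropD=446, CropE=446, CropA=496, CropC=471, CropG=446
Best worst-case = 496 → CropA.

CropA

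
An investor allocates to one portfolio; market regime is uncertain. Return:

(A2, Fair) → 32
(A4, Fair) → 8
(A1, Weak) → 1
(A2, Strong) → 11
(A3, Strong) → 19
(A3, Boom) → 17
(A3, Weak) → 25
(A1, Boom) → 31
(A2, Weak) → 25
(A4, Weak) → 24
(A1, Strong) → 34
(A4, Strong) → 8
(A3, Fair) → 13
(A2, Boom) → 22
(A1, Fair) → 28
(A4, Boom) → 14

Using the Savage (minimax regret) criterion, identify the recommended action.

A3

Column bests: Weak=25, Fair=32, Strong=34, Boom=31.
A1 regrets: 24, 4, 0, 0 → max 24
A2 regrets: 0, 0, 23, 9 → max 23
A3 regrets: 0, 19, 15, 14 → max 19
A4 regrets: 1, 24, 26, 17 → max 26
Smallest max regret = 19 → A3.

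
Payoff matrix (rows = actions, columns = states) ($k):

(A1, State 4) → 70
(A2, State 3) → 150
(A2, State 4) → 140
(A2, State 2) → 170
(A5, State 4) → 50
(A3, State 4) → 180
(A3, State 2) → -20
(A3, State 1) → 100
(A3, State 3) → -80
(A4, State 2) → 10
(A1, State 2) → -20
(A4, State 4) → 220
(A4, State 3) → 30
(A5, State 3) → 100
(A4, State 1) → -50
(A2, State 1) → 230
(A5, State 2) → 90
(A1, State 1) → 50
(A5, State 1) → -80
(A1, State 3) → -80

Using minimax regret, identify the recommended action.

Column bests: State 1=230, State 2=170, State 3=150, State 4=220.
A1 regrets: 180, 190, 230, 150 → max 230
A2 regrets: 0, 0, 0, 80 → max 80
A3 regrets: 130, 190, 230, 40 → max 230
A4 regrets: 280, 160, 120, 0 → max 280
A5 regrets: 310, 80, 50, 170 → max 310
Smallest max regret = 80 → A2.

A2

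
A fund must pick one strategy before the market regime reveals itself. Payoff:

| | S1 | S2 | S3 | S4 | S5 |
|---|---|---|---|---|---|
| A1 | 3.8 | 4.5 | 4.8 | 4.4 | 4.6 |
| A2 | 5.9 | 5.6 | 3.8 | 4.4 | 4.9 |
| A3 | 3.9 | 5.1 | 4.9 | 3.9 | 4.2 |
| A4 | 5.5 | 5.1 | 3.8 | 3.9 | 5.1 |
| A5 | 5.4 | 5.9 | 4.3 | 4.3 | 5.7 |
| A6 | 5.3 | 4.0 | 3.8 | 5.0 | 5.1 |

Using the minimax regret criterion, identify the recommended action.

Column bests: S1=5.9, S2=5.9, S3=4.9, S4=5.0, S5=5.7.
A1 regrets: 2.1, 1.4, 0.1, 0.6, 1.1 → max 2.1
A2 regrets: 0.0, 0.3, 1.1, 0.6, 0.8 → max 1.1
A3 regrets: 2.0, 0.8, 0.0, 1.1, 1.5 → max 2.0
A4 regrets: 0.4, 0.8, 1.1, 1.1, 0.6 → max 1.1
A5 regrets: 0.5, 0.0, 0.6, 0.7, 0.0 → max 0.7
A6 regrets: 0.6, 1.9, 1.1, 0.0, 0.6 → max 1.9
Smallest max regret = 0.7 → A5.

A5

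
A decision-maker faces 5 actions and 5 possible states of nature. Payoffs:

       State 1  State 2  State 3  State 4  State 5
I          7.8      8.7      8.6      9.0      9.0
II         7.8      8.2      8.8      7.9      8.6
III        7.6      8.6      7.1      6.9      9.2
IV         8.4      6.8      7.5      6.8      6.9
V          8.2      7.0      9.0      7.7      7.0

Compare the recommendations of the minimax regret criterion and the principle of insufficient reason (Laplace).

minimax regret → I; laplace → I (agree)

Column bests: State 1=8.4, State 2=8.7, State 3=9.0, State 4=9.0, State 5=9.2.
I regrets: 0.6, 0.0, 0.4, 0.0, 0.2 → max 0.6
II regrets: 0.6, 0.5, 0.2, 1.1, 0.6 → max 1.1
III regrets: 0.8, 0.1, 1.9, 2.1, 0.0 → max 2.1
IV regrets: 0.0, 1.9, 1.5, 2.2, 2.3 → max 2.3
V regrets: 0.2, 1.7, 0.0, 1.3, 2.2 → max 2.2
Smallest max regret = 0.6 → I.
Row averages: I=8.62, II=8.26, III=7.88, IV=7.28, V=7.78
Highest average = 8.62 → I.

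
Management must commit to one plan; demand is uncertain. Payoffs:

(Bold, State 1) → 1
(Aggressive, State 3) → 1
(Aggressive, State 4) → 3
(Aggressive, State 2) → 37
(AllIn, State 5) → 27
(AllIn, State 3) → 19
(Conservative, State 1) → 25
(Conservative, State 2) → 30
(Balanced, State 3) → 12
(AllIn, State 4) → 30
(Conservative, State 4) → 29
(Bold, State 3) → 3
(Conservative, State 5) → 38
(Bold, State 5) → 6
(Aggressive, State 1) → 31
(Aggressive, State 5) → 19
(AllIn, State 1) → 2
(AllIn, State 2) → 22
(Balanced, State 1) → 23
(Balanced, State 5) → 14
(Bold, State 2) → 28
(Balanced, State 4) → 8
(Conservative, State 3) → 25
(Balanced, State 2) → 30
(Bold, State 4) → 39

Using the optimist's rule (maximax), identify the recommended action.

Row maxima: Conservative=38, Balanced=30, Aggressive=37, Bold=39, AllIn=30
Best best-case = 39 → Bold.

Bold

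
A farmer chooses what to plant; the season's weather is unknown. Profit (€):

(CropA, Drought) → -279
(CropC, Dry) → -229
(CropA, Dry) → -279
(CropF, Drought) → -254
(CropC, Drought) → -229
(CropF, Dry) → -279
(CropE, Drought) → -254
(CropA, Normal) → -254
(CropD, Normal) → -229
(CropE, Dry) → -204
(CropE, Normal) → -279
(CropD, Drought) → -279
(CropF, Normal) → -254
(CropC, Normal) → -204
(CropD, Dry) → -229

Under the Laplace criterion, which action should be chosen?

CropC

Row averages: CropE=-737/3, CropF=-787/3, CropD=-737/3, CropC=-662/3, CropA=-812/3
Highest average = -662/3 → CropC.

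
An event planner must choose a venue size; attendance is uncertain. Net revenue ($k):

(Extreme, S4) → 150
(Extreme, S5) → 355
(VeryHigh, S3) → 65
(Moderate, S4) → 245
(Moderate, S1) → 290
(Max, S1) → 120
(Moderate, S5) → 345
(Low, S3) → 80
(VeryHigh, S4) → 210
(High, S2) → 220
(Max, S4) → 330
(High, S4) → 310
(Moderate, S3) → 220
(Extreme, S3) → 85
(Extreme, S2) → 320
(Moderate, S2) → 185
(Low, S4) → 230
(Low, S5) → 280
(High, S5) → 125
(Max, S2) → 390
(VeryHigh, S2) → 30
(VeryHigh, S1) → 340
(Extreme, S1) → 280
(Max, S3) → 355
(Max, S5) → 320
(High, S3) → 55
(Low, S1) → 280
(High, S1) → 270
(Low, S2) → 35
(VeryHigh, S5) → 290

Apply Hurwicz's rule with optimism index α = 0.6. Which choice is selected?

Low: 0.6·280 + 0.4·35 = 182
Moderate: 0.6·345 + 0.4·185 = 281
High: 0.6·310 + 0.4·55 = 208
VeryHigh: 0.6·340 + 0.4·30 = 216
Extreme: 0.6·355 + 0.4·85 = 247
Max: 0.6·390 + 0.4·120 = 282
Highest Hurwicz score = 282 → Max.

Max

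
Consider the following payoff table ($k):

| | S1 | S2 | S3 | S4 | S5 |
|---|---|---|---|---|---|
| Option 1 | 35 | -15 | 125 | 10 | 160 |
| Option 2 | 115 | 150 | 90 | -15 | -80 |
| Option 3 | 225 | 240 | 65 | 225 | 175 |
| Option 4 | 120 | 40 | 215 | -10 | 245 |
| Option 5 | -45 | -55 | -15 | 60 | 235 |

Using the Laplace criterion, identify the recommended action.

Row averages: Option 1=63, Option 2=52, Option 3=186, Option 4=122, Option 5=36
Highest average = 186 → Option 3.

Option 3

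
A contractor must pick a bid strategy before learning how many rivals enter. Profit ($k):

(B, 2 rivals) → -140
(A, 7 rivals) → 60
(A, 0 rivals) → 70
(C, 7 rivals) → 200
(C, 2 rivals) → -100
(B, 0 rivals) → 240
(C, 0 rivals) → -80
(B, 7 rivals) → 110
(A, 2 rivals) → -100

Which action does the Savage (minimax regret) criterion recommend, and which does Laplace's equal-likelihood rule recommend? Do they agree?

minimax regret → B; laplace → B (agree)

Column bests: 0 rivals=240, 2 rivals=-100, 7 rivals=200.
A regrets: 170, 0, 140 → max 170
B regrets: 0, 40, 90 → max 90
C regrets: 320, 0, 0 → max 320
Smallest max regret = 90 → B.
Row averages: A=10, B=70, C=20/3
Highest average = 70 → B.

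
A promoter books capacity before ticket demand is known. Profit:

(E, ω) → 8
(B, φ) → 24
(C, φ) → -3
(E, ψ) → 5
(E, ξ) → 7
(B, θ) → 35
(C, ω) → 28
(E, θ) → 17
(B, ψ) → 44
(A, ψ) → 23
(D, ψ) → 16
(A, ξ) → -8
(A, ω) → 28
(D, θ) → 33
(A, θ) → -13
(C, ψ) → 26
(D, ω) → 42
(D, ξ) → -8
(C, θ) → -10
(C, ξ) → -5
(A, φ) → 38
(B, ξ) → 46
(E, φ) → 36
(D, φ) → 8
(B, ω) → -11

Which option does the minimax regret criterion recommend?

E

Column bests: θ=35, φ=38, ψ=44, ω=42, ξ=46.
A regrets: 48, 0, 21, 14, 54 → max 54
B regrets: 0, 14, 0, 53, 0 → max 53
C regrets: 45, 41, 18, 14, 51 → max 51
D regrets: 2, 30, 28, 0, 54 → max 54
E regrets: 18, 2, 39, 34, 39 → max 39
Smallest max regret = 39 → E.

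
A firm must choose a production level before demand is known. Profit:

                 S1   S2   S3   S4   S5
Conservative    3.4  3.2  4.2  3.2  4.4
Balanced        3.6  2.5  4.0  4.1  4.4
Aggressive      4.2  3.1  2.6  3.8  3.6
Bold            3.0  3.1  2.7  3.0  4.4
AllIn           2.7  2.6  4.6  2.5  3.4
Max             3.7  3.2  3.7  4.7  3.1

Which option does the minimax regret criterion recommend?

Column bests: S1=4.2, S2=3.2, S3=4.6, S4=4.7, S5=4.4.
Conservative regrets: 0.8, 0.0, 0.4, 1.5, 0.0 → max 1.5
Balanced regrets: 0.6, 0.7, 0.6, 0.6, 0.0 → max 0.7
Aggressive regrets: 0.0, 0.1, 2.0, 0.9, 0.8 → max 2.0
Bold regrets: 1.2, 0.1, 1.9, 1.7, 0.0 → max 1.9
AllIn regrets: 1.5, 0.6, 0.0, 2.2, 1.0 → max 2.2
Max regrets: 0.5, 0.0, 0.9, 0.0, 1.3 → max 1.3
Smallest max regret = 0.7 → Balanced.

Balanced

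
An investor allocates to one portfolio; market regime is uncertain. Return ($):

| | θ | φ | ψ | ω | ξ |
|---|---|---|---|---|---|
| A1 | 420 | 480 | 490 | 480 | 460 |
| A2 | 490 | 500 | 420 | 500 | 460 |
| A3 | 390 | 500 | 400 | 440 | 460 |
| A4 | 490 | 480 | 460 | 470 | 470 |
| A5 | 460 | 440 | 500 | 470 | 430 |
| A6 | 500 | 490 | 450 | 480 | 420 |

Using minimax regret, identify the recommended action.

Column bests: θ=500, φ=500, ψ=500, ω=500, ξ=470.
A1 regrets: 80, 20, 10, 20, 10 → max 80
A2 regrets: 10, 0, 80, 0, 10 → max 80
A3 regrets: 110, 0, 100, 60, 10 → max 110
A4 regrets: 10, 20, 40, 30, 0 → max 40
A5 regrets: 40, 60, 0, 30, 40 → max 60
A6 regrets: 0, 10, 50, 20, 50 → max 50
Smallest max regret = 40 → A4.

A4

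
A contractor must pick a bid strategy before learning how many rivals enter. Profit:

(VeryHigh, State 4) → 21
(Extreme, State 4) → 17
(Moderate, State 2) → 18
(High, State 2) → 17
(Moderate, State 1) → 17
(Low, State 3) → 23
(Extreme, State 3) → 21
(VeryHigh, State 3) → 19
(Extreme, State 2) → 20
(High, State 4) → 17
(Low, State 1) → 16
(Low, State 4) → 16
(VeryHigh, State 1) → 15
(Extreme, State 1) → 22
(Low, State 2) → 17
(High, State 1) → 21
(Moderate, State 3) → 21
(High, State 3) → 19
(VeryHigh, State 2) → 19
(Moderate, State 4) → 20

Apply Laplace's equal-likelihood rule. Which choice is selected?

Extreme

Row averages: Low=18, Moderate=19, High=18.5, VeryHigh=18.5, Extreme=20
Highest average = 20 → Extreme.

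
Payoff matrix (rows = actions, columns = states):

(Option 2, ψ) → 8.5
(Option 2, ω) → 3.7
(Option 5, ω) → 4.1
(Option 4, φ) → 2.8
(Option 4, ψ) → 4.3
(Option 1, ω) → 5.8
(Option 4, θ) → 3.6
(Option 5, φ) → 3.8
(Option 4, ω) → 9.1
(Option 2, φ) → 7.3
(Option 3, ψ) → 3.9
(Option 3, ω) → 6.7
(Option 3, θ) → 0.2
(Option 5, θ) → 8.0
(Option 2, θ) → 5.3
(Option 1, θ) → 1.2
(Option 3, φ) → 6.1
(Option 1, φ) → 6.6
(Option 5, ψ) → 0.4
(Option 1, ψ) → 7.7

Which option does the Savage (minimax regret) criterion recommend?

Option 4

Column bests: θ=8.0, φ=7.3, ψ=8.5, ω=9.1.
Option 1 regrets: 6.8, 0.7, 0.8, 3.3 → max 6.8
Option 2 regrets: 2.7, 0.0, 0.0, 5.4 → max 5.4
Option 3 regrets: 7.8, 1.2, 4.6, 2.4 → max 7.8
Option 4 regrets: 4.4, 4.5, 4.2, 0.0 → max 4.5
Option 5 regrets: 0.0, 3.5, 8.1, 5.0 → max 8.1
Smallest max regret = 4.5 → Option 4.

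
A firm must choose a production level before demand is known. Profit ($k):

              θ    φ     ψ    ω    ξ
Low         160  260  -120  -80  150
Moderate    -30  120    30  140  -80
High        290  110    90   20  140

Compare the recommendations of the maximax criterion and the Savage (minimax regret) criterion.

maximax → High; minimax regret → High (agree)

Row maxima: Low=260, Moderate=140, High=290
Best best-case = 290 → High.
Column bests: θ=290, φ=260, ψ=90, ω=140, ξ=150.
Low regrets: 130, 0, 210, 220, 0 → max 220
Moderate regrets: 320, 140, 60, 0, 230 → max 320
High regrets: 0, 150, 0, 120, 10 → max 150
Smallest max regret = 150 → High.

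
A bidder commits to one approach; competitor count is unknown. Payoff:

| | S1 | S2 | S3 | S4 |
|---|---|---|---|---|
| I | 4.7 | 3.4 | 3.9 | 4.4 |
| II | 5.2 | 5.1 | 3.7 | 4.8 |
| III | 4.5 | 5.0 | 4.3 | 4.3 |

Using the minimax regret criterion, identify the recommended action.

II

Column bests: S1=5.2, S2=5.1, S3=4.3, S4=4.8.
I regrets: 0.5, 1.7, 0.4, 0.4 → max 1.7
II regrets: 0.0, 0.0, 0.6, 0.0 → max 0.6
III regrets: 0.7, 0.1, 0.0, 0.5 → max 0.7
Smallest max regret = 0.6 → II.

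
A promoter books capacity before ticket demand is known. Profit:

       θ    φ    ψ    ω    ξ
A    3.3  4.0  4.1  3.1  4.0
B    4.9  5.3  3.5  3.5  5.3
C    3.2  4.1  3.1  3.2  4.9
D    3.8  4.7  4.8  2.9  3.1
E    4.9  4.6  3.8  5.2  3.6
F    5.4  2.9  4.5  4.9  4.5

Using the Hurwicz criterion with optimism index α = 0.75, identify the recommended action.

B

A: 0.75·4.1 + 0.25·3.1 = 3.85
B: 0.75·5.3 + 0.25·3.5 = 4.85
C: 0.75·4.9 + 0.25·3.1 = 4.45
D: 0.75·4.8 + 0.25·2.9 = 4.325
E: 0.75·5.2 + 0.25·3.6 = 4.8
F: 0.75·5.4 + 0.25·2.9 = 4.775
Highest Hurwicz score = 4.85 → B.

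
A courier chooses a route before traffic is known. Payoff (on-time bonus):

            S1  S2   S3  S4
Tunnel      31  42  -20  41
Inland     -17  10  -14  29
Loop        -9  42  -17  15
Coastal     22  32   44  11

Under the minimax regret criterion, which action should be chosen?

Column bests: S1=31, S2=42, S3=44, S4=41.
Tunnel regrets: 0, 0, 64, 0 → max 64
Inland regrets: 48, 32, 58, 12 → max 58
Loop regrets: 40, 0, 61, 26 → max 61
Coastal regrets: 9, 10, 0, 30 → max 30
Smallest max regret = 30 → Coastal.

Coastal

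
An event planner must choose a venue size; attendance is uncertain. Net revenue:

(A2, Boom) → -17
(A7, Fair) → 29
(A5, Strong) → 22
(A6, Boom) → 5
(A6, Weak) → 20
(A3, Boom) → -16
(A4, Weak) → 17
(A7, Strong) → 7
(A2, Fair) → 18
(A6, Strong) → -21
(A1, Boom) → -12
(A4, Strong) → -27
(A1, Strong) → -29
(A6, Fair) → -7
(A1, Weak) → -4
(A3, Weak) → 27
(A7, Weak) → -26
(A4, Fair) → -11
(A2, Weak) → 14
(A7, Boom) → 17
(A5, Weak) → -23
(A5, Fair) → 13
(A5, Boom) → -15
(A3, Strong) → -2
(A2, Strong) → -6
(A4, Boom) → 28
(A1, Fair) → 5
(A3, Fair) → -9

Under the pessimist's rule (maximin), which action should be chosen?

A3

Row minima: A1=-29, A2=-17, A3=-16, A4=-27, A5=-23, A6=-21, A7=-26
Best worst-case = -16 → A3.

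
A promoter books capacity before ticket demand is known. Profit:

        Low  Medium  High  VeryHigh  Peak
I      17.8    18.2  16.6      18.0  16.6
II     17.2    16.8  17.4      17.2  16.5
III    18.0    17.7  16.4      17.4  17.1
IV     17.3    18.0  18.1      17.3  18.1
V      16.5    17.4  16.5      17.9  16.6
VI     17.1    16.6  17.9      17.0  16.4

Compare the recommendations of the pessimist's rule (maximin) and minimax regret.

maximin → IV; minimax regret → IV (agree)

Row minima: I=16.6, II=16.5, III=16.4, IV=17.3, V=16.5, VI=16.4
Best worst-case = 17.3 → IV.
Column bests: Low=18.0, Medium=18.2, High=18.1, VeryHigh=18.0, Peak=18.1.
I regrets: 0.2, 0.0, 1.5, 0.0, 1.5 → max 1.5
II regrets: 0.8, 1.4, 0.7, 0.8, 1.6 → max 1.6
III regrets: 0.0, 0.5, 1.7, 0.6, 1.0 → max 1.7
IV regrets: 0.7, 0.2, 0.0, 0.7, 0.0 → max 0.7
V regrets: 1.5, 0.8, 1.6, 0.1, 1.5 → max 1.6
VI regrets: 0.9, 1.6, 0.2, 1.0, 1.7 → max 1.7
Smallest max regret = 0.7 → IV.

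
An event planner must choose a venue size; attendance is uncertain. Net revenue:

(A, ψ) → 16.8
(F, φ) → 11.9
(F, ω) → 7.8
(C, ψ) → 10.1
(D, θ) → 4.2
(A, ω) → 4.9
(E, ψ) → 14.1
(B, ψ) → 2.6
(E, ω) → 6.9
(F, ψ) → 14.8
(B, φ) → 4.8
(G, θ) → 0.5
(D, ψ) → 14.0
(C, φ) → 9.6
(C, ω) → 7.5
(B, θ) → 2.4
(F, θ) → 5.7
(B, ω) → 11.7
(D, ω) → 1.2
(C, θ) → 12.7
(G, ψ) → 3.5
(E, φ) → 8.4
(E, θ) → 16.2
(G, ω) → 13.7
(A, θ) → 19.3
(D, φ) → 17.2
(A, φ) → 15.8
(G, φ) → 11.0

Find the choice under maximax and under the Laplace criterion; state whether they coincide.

maximax → A; laplace → A (agree)

Row maxima: A=19.3, B=11.7, C=12.7, D=17.2, E=16.2, F=14.8, G=13.7
Best best-case = 19.3 → A.
Row averages: A=14.2, B=5.375, C=9.975, D=9.15, E=11.4, F=10.05, G=7.175
Highest average = 14.2 → A.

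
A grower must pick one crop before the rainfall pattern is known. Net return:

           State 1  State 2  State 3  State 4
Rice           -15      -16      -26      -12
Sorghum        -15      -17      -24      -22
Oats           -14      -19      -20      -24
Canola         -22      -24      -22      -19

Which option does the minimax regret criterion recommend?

Rice

Column bests: State 1=-14, State 2=-16, State 3=-20, State 4=-12.
Rice regrets: 1, 0, 6, 0 → max 6
Sorghum regrets: 1, 1, 4, 10 → max 10
Oats regrets: 0, 3, 0, 12 → max 12
Canola regrets: 8, 8, 2, 7 → max 8
Smallest max regret = 6 → Rice.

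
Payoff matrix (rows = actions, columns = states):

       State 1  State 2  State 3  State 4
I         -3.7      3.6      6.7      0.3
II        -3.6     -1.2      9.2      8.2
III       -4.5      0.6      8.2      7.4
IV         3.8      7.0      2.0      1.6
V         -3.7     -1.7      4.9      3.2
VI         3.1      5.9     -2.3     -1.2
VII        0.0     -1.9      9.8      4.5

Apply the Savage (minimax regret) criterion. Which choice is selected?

IV

Column bests: State 1=3.8, State 2=7.0, State 3=9.8, State 4=8.2.
I regrets: 7.5, 3.4, 3.1, 7.9 → max 7.9
II regrets: 7.4, 8.2, 0.6, 0.0 → max 8.2
III regrets: 8.3, 6.4, 1.6, 0.8 → max 8.3
IV regrets: 0.0, 0.0, 7.8, 6.6 → max 7.8
V regrets: 7.5, 8.7, 4.9, 5.0 → max 8.7
VI regrets: 0.7, 1.1, 12.1, 9.4 → max 12.1
VII regrets: 3.8, 8.9, 0.0, 3.7 → max 8.9
Smallest max regret = 7.8 → IV.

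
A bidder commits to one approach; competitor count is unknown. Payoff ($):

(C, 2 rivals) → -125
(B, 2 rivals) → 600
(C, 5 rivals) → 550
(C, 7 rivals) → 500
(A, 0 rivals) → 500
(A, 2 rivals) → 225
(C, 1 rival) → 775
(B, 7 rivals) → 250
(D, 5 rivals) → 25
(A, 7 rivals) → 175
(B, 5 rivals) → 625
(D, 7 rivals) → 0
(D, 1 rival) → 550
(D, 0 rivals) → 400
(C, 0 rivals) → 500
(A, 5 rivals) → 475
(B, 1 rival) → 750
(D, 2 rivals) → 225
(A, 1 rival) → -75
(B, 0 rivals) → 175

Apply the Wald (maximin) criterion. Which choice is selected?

B

Row minima: A=-75, B=175, C=-125, D=0
Best worst-case = 175 → B.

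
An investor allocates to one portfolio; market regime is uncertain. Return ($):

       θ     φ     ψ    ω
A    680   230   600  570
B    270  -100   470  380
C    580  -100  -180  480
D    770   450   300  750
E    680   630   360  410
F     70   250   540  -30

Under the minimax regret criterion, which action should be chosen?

Column bests: θ=770, φ=630, ψ=600, ω=750.
A regrets: 90, 400, 0, 180 → max 400
B regrets: 500, 730, 130, 370 → max 730
C regrets: 190, 730, 780, 270 → max 780
D regrets: 0, 180, 300, 0 → max 300
E regrets: 90, 0, 240, 340 → max 340
F regrets: 700, 380, 60, 780 → max 780
Smallest max regret = 300 → D.

D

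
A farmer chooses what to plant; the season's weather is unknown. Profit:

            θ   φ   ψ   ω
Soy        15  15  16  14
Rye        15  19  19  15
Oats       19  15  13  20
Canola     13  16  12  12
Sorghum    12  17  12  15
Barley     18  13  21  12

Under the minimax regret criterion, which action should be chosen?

Rye

Column bests: θ=19, φ=19, ψ=21, ω=20.
Soy regrets: 4, 4, 5, 6 → max 6
Rye regrets: 4, 0, 2, 5 → max 5
Oats regrets: 0, 4, 8, 0 → max 8
Canola regrets: 6, 3, 9, 8 → max 9
Sorghum regrets: 7, 2, 9, 5 → max 9
Barley regrets: 1, 6, 0, 8 → max 8
Smallest max regret = 5 → Rye.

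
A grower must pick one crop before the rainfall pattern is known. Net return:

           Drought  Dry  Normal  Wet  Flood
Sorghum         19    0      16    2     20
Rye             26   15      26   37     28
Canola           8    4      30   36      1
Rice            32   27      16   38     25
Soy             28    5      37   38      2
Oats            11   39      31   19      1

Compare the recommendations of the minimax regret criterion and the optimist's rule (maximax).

minimax regret → Rice; maximax → Oats (disagree)

Column bests: Drought=32, Dry=39, Normal=37, Wet=38, Flood=28.
Sorghum regrets: 13, 39, 21, 36, 8 → max 39
Rye regrets: 6, 24, 11, 1, 0 → max 24
Canola regrets: 24, 35, 7, 2, 27 → max 35
Rice regrets: 0, 12, 21, 0, 3 → max 21
Soy regrets: 4, 34, 0, 0, 26 → max 34
Oats regrets: 21, 0, 6, 19, 27 → max 27
Smallest max regret = 21 → Rice.
Row maxima: Sorghum=20, Rye=37, Canola=36, Rice=38, Soy=38, Oats=39
Best best-case = 39 → Oats.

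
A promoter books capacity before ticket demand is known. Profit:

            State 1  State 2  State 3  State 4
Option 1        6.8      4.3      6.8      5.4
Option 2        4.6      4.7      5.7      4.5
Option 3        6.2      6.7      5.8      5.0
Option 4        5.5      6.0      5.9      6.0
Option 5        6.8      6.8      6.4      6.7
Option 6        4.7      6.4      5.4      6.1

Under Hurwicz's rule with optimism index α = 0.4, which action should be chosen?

Option 1: 0.4·6.8 + 0.6·4.3 = 5.3
Option 2: 0.4·5.7 + 0.6·4.5 = 4.98
Option 3: 0.4·6.7 + 0.6·5.0 = 5.68
Option 4: 0.4·6.0 + 0.6·5.5 = 5.7
Option 5: 0.4·6.8 + 0.6·6.4 = 6.56
Option 6: 0.4·6.4 + 0.6·4.7 = 5.38
Highest Hurwicz score = 6.56 → Option 5.

Option 5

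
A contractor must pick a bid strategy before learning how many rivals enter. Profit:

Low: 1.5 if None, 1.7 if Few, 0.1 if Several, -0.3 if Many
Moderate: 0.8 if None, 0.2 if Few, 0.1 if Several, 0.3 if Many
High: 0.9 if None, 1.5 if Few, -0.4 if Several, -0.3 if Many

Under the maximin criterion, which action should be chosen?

Moderate

Row minima: Low=-0.3, Moderate=0.1, High=-0.4
Best worst-case = 0.1 → Moderate.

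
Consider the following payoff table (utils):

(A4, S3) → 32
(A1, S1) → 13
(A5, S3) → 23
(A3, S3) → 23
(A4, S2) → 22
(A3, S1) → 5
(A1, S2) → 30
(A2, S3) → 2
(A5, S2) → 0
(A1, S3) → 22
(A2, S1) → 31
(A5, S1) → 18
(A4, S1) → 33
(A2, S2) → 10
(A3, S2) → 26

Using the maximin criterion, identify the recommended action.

Row minima: A1=13, A2=2, A3=5, A4=22, A5=0
Best worst-case = 22 → A4.

A4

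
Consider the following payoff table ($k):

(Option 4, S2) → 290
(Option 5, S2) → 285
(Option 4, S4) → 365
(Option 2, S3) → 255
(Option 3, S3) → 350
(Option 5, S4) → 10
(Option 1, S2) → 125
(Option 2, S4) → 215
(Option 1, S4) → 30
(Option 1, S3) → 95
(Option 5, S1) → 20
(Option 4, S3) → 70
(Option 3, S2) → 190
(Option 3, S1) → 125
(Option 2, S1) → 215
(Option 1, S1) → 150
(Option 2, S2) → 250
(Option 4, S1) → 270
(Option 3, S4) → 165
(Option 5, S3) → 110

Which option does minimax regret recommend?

Column bests: S1=270, S2=290, S3=350, S4=365.
Option 1 regrets: 120, 165, 255, 335 → max 335
Option 2 regrets: 55, 40, 95, 150 → max 150
Option 3 regrets: 145, 100, 0, 200 → max 200
Option 4 regrets: 0, 0, 280, 0 → max 280
Option 5 regrets: 250, 5, 240, 355 → max 355
Smallest max regret = 150 → Option 2.

Option 2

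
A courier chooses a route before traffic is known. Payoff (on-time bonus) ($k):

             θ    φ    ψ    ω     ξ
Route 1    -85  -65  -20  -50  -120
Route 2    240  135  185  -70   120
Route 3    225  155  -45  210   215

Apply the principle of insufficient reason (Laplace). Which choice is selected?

Row averages: Route 1=-68, Route 2=122, Route 3=152
Highest average = 152 → Route 3.

Route 3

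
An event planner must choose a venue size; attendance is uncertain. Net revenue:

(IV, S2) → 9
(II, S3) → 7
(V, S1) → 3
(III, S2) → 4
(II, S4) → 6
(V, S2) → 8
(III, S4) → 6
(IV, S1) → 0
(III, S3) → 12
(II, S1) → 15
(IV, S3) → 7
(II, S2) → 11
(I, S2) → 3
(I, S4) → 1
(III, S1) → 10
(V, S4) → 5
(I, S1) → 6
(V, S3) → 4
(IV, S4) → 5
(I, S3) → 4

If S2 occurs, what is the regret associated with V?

Best payoff under S2 is 11.
Regret = 11 − 8 = 3.

3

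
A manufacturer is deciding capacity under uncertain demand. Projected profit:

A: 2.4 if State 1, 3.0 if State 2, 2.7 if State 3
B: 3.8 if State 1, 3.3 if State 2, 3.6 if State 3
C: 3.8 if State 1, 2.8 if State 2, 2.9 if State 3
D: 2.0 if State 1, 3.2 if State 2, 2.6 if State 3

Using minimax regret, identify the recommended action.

Column bests: State 1=3.8, State 2=3.3, State 3=3.6.
A regrets: 1.4, 0.3, 0.9 → max 1.4
B regrets: 0.0, 0.0, 0.0 → max 0.0
C regrets: 0.0, 0.5, 0.7 → max 0.7
D regrets: 1.8, 0.1, 1.0 → max 1.8
Smallest max regret = 0.0 → B.

B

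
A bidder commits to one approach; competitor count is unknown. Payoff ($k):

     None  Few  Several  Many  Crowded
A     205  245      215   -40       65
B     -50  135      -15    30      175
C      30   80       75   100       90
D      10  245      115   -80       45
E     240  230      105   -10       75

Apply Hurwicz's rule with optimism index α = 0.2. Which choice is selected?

A: 0.2·245 + 0.8·(-40) = 17
B: 0.2·175 + 0.8·(-50) = -5
C: 0.2·100 + 0.8·30 = 44
D: 0.2·245 + 0.8·(-80) = -15
E: 0.2·240 + 0.8·(-10) = 40
Highest Hurwicz score = 44 → C.

C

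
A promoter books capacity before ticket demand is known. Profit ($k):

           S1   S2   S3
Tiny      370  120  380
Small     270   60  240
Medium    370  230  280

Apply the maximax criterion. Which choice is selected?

Tiny

Row maxima: Tiny=380, Small=270, Medium=370
Best best-case = 380 → Tiny.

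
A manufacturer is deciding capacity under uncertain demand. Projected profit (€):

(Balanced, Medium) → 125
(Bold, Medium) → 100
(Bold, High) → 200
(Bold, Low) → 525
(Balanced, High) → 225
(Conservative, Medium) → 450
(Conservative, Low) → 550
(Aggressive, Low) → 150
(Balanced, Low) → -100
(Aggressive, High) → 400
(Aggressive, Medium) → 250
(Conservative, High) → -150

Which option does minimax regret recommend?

Bold

Column bests: Low=550, Medium=450, High=400.
Conservative regrets: 0, 0, 550 → max 550
Balanced regrets: 650, 325, 175 → max 650
Aggressive regrets: 400, 200, 0 → max 400
Bold regrets: 25, 350, 200 → max 350
Smallest max regret = 350 → Bold.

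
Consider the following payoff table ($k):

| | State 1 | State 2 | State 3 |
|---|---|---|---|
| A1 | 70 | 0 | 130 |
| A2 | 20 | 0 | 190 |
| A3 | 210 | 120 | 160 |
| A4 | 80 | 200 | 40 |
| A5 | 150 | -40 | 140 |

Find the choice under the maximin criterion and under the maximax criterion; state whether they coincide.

maximin → A3; maximax → A3 (agree)

Row minima: A1=0, A2=0, A3=120, A4=40, A5=-40
Best worst-case = 120 → A3.
Row maxima: A1=130, A2=190, A3=210, A4=200, A5=150
Best best-case = 210 → A3.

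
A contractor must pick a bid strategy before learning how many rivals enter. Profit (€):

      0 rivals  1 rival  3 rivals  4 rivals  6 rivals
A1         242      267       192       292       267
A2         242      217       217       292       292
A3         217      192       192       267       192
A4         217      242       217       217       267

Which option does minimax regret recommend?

A1

Column bests: 0 rivals=242, 1 rival=267, 3 rivals=217, 4 rivals=292, 6 rivals=292.
A1 regrets: 0, 0, 25, 0, 25 → max 25
A2 regrets: 0, 50, 0, 0, 0 → max 50
A3 regrets: 25, 75, 25, 25, 100 → max 100
A4 regrets: 25, 25, 0, 75, 25 → max 75
Smallest max regret = 25 → A1.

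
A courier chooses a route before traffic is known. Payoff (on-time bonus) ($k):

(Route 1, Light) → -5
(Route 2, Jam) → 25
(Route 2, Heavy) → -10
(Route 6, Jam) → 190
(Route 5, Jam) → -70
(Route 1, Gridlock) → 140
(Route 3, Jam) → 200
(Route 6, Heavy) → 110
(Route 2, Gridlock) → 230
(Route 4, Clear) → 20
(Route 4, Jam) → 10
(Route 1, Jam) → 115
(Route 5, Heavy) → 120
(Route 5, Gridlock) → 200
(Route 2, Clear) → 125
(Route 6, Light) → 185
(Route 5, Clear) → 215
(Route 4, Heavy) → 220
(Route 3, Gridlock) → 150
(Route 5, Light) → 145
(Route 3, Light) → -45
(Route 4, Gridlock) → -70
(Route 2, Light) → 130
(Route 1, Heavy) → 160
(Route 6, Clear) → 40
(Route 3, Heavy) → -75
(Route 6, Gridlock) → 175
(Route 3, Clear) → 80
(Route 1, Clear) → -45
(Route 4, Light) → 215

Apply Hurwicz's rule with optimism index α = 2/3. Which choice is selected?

Route 1: 2/3·160 + 1/3·(-45) = 275/3
Route 2: 2/3·230 + 1/3·(-10) = 150
Route 3: 2/3·200 + 1/3·(-75) = 325/3
Route 4: 2/3·220 + 1/3·(-70) = 370/3
Route 5: 2/3·215 + 1/3·(-70) = 120
Route 6: 2/3·190 + 1/3·40 = 140
Highest Hurwicz score = 150 → Route 2.

Route 2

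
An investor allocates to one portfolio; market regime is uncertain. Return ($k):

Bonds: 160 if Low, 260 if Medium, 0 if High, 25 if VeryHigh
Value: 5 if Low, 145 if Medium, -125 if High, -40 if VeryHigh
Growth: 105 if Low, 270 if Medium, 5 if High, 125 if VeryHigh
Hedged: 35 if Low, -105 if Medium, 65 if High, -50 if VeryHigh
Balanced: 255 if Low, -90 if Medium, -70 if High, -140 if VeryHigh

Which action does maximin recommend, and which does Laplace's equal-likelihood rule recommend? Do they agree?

maximin → Growth; laplace → Growth (agree)

Row minima: Bonds=0, Value=-125, Growth=5, Hedged=-105, Balanced=-140
Best worst-case = 5 → Growth.
Row averages: Bonds=111.25, Value=-3.75, Growth=126.25, Hedged=-13.75, Balanced=-11.25
Highest average = 126.25 → Growth.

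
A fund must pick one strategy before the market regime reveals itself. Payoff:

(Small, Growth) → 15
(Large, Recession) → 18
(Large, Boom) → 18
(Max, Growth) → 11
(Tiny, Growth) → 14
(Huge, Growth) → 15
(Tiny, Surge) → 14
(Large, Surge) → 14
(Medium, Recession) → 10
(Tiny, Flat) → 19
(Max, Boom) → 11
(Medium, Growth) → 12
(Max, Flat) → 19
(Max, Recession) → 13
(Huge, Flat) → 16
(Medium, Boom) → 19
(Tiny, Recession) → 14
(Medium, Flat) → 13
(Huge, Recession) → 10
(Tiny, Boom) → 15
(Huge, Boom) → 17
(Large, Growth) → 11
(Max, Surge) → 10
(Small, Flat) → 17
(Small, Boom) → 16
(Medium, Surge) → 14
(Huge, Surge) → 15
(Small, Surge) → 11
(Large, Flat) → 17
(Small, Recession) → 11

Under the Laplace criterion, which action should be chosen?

Large

Row averages: Tiny=15.2, Small=14, Medium=13.6, Large=15.6, Huge=14.6, Max=12.8
Highest average = 15.6 → Large.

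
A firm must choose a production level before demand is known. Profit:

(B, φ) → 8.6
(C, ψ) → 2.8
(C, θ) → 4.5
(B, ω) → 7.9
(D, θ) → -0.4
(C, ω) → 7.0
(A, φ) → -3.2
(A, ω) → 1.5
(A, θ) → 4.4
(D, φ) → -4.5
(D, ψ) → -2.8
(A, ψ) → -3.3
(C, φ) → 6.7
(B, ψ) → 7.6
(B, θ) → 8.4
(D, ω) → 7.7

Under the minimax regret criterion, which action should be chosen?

Column bests: θ=8.4, φ=8.6, ψ=7.6, ω=7.9.
A regrets: 4.0, 11.8, 10.9, 6.4 → max 11.8
B regrets: 0.0, 0.0, 0.0, 0.0 → max 0.0
C regrets: 3.9, 1.9, 4.8, 0.9 → max 4.8
D regrets: 8.8, 13.1, 10.4, 0.2 → max 13.1
Smallest max regret = 0.0 → B.

B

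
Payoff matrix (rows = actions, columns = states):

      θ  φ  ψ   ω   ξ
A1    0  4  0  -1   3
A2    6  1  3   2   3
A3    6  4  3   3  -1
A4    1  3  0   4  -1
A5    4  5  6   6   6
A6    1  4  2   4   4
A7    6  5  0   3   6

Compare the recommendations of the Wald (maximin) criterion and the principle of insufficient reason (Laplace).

maximin → A5; laplace → A5 (agree)

Row minima: A1=-1, A2=1, A3=-1, A4=-1, A5=4, A6=1, A7=0
Best worst-case = 4 → A5.
Row averages: A1=1.2, A2=3, A3=3, A4=1.4, A5=5.4, A6=3, A7=4
Highest average = 5.4 → A5.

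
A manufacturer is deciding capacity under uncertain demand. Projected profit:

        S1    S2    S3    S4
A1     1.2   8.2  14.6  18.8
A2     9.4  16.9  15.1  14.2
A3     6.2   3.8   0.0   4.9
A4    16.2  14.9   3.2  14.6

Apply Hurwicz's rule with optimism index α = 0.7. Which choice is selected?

A1: 0.7·18.8 + 0.3·1.2 = 13.52
A2: 0.7·16.9 + 0.3·9.4 = 14.65
A3: 0.7·6.2 + 0.3·0.0 = 4.34
A4: 0.7·16.2 + 0.3·3.2 = 12.3
Highest Hurwicz score = 14.65 → A2.

A2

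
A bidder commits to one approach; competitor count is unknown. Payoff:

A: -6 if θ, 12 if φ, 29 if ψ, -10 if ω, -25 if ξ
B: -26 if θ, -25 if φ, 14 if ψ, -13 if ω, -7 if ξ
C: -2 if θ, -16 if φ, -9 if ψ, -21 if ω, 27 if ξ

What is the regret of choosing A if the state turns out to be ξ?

Best payoff under ξ is 27.
Regret = 27 − (-25) = 52.

52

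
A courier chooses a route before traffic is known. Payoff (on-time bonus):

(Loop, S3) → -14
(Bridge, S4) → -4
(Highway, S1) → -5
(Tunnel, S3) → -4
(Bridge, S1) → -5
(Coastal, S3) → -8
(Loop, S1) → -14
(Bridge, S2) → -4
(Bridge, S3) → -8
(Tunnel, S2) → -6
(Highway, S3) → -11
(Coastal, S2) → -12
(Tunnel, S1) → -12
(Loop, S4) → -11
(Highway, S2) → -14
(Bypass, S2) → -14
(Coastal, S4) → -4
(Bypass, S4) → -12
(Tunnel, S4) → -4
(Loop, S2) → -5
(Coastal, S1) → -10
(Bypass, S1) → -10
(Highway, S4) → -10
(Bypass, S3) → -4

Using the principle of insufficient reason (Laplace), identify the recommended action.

Bridge

Row averages: Tunnel=-6.5, Highway=-10, Bridge=-5.25, Coastal=-8.5, Bypass=-10, Loop=-11
Highest average = -5.25 → Bridge.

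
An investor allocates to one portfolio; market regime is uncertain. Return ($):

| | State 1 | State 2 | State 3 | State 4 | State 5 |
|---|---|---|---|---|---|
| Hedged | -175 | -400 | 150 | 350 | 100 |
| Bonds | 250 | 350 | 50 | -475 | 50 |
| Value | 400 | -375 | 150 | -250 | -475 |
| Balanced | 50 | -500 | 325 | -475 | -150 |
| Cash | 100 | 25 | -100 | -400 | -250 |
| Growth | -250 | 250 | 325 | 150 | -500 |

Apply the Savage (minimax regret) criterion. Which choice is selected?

Column bests: State 1=400, State 2=350, State 3=325, State 4=350, State 5=100.
Hedged regrets: 575, 750, 175, 0, 0 → max 750
Bonds regrets: 150, 0, 275, 825, 50 → max 825
Value regrets: 0, 725, 175, 600, 575 → max 725
Balanced regrets: 350, 850, 0, 825, 250 → max 850
Cash regrets: 300, 325, 425, 750, 350 → max 750
Growth regrets: 650, 100, 0, 200, 600 → max 650
Smallest max regret = 650 → Growth.

Growth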